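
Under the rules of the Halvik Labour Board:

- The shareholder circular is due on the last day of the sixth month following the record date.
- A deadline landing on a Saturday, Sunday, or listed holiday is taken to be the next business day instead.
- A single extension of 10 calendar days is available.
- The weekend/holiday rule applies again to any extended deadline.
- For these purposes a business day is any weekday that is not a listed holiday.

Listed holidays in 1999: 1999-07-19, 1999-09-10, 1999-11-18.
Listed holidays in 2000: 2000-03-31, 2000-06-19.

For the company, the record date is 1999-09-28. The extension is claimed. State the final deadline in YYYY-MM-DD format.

6 months after 1999-09-28 falls in March 2000; the last day of that month is 2000-03-31.
2000-03-31 is a listed holiday, so it moves to the next business day, 2000-04-03 (Monday).
Add the 10 calendar-day extension to 2000-04-03: 2000-04-13.
2000-04-13 (Thursday) is already a business day.
Deadline: 2000-04-13.

2000-04-13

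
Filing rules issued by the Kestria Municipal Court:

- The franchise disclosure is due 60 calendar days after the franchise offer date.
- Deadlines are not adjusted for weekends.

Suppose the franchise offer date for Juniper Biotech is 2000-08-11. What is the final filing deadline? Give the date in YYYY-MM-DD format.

2000-10-10

Trigger date 2000-08-11 + 60 calendar days = 2000-10-10.
2000-10-10 falls on a Tuesday. The rules make no weekend/holiday allowance, so it remains 2000-10-10.
So the filing is due 2000-10-10.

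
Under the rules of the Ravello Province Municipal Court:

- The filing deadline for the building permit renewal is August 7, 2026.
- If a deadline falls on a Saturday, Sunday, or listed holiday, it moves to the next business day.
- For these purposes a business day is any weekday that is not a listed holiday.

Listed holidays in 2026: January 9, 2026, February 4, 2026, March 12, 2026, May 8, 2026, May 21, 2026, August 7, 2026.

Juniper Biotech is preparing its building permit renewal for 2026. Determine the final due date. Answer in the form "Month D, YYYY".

The statutory due date is August 7, 2026.
August 7, 2026 is a listed holiday, so it moves to the next business day, August 10, 2026 (Monday).
Final deadline: August 10, 2026.

August 10, 2026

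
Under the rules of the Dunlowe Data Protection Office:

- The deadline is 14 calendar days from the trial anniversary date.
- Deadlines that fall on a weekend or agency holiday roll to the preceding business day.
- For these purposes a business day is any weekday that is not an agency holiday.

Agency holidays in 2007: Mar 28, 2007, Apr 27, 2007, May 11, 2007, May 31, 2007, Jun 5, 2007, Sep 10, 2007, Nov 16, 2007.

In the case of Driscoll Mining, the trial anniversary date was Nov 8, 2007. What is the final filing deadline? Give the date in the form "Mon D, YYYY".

Nov 22, 2007

Adding 14 calendar days to Nov 8, 2007 gives Nov 22, 2007.
Since Nov 22, 2007 is a Thursday and not a holiday, the date is unchanged.
The final due date is Nov 22, 2007.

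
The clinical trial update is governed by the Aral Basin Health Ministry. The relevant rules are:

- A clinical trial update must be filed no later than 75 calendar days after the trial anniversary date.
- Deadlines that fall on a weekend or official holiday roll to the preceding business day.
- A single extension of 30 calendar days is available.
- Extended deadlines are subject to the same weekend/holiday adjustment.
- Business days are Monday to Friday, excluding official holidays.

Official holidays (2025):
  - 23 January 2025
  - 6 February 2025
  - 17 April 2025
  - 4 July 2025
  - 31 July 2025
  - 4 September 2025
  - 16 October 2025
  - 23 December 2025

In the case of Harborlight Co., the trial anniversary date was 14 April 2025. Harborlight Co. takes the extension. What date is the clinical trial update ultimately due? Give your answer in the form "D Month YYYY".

75 calendar days after 14 April 2025 is 28 June 2025.
Because 28 June 2025 is a Saturday, the deadline becomes 27 June 2025 (Friday).
Applying the 30-calendar-day extension: 27 June 2025 + 30 days = 27 July 2025.
27 July 2025 falls on a Sunday. Rolling to the preceding business day gives 25 July 2025, a Friday.
The final due date is 25 July 2025.

25 July 2025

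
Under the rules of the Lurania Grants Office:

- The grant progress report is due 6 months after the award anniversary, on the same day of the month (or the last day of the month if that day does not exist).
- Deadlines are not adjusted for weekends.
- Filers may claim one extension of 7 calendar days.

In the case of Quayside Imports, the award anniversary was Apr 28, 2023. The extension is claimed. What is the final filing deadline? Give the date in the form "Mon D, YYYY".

6 months from Apr 28, 2023 is Oct 28, 2023.
Oct 28, 2023 falls on a Saturday. The rules make no weekend/holiday allowance, so it remains Oct 28, 2023.
Add the 7 calendar-day extension to Oct 28, 2023: Nov 4, 2023.
Nov 4, 2023 falls on a Saturday. The rules make no weekend/holiday allowance, so it remains Nov 4, 2023.
So the filing is due Nov 4, 2023.

Nov 4, 2023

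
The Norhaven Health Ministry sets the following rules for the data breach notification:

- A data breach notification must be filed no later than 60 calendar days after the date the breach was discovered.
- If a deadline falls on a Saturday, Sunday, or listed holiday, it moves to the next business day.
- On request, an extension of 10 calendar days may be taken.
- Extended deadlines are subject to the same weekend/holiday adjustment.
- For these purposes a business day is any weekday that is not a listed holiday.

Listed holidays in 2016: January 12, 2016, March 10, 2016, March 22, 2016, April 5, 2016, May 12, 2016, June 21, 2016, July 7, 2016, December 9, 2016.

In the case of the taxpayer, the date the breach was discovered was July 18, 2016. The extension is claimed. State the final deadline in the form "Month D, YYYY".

60 calendar days after July 18, 2016 is September 16, 2016.
September 16, 2016 (Friday) is already a business day.
Applying the 10-calendar-day extension: September 16, 2016 + 10 days = September 26, 2016.
Since September 26, 2016 is a Monday and not a holiday, the date is unchanged.
So the filing is due September 26, 2016.

September 26, 2016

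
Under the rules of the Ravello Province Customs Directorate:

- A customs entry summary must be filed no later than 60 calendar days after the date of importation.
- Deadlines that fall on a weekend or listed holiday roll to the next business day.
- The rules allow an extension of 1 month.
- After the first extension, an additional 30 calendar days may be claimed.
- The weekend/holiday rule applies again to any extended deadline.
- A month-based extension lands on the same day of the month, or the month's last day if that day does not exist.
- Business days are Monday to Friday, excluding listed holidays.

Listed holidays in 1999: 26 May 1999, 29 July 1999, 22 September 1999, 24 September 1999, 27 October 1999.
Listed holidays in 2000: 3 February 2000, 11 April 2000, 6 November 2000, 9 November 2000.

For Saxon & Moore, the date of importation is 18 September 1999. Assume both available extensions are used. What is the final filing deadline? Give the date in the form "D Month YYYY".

60 calendar days after 18 September 1999 is 17 November 1999.
Since 17 November 1999 is a Wednesday and not a holiday, the date is unchanged.
The 1 month extension carries 17 November 1999 to 17 December 1999.
17 December 1999 is a Friday and not a listed holiday, so it stands.
With the 30-day extension, 17 December 1999 becomes 16 January 2000.
16 January 2000 is a Sunday, so it moves to the next business day, 17 January 2000 (Monday).
So the filing is due 17 January 2000.

17 January 2000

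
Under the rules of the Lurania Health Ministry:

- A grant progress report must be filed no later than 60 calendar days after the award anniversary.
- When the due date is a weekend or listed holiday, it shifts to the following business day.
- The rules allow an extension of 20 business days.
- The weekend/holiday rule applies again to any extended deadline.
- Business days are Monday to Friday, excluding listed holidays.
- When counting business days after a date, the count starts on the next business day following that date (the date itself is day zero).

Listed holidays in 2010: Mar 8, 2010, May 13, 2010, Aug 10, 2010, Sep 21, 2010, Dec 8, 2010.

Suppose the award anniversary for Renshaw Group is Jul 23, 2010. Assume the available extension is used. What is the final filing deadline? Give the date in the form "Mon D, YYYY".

Oct 20, 2010

From Jul 23, 2010, 60 calendar days later is Sep 21, 2010.
Sep 21, 2010 is a listed holiday; the next business day is Sep 22, 2010 (Wednesday).
Applying the 20-business-day extension: 20 business days after Sep 22, 2010 is Oct 20, 2010.
Oct 20, 2010 (Wednesday) is already a business day.
Final deadline: Oct 20, 2010.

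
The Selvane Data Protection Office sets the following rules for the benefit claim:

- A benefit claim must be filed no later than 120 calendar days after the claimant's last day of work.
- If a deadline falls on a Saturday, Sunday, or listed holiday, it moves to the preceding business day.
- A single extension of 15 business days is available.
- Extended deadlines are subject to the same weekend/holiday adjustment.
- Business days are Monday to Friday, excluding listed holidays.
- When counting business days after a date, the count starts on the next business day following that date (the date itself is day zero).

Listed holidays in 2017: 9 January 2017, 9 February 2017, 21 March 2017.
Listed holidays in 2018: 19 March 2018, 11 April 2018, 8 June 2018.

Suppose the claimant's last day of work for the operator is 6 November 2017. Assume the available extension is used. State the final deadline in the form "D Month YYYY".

From 6 November 2017, 120 calendar days later is 6 March 2018.
6 March 2018 (Tuesday) is already a business day.
The 15-business-day extension runs from 6 March 2018 to 28 March 2018.
28 March 2018 (Wednesday) is already a business day.
The final due date is 28 March 2018.

28 March 2018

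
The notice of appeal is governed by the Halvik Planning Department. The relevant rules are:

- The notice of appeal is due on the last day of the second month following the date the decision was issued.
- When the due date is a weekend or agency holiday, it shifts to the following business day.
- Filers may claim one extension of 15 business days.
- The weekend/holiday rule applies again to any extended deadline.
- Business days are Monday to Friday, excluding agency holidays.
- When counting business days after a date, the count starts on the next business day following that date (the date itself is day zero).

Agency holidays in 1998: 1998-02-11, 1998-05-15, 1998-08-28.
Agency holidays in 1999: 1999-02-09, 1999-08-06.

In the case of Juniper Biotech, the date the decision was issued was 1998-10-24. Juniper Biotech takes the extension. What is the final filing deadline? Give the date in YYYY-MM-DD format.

The second month after 1998-10-24 is December 1998, whose last day is 1998-12-31.
1998-12-31 falls on a Thursday, which is a business day, so no adjustment is needed.
The 15-business-day extension runs from 1998-12-31 to 1999-01-21.
1999-01-21 falls on a Thursday, which is a business day, so no adjustment is needed.
So the filing is due 1999-01-21.

1999-01-21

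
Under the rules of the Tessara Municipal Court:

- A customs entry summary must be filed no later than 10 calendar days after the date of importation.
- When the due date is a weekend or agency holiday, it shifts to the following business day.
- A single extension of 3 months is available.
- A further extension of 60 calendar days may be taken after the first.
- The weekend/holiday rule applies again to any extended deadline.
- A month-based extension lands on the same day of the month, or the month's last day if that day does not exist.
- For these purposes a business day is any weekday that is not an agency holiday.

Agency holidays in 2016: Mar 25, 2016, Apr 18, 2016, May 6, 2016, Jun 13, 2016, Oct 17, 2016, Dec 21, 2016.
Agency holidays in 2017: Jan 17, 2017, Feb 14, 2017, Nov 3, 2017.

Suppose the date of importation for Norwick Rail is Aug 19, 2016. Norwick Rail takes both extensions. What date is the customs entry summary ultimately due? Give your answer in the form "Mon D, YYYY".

10 calendar days after Aug 19, 2016 is Aug 29, 2016.
Aug 29, 2016 is a Monday and not a listed holiday, so it stands.
The 3 months extension carries Aug 29, 2016 to Nov 29, 2016.
Nov 29, 2016 is a Tuesday and not a listed holiday, so it stands.
The 60-calendar-day extension moves the deadline from Nov 29, 2016 to Jan 28, 2017.
Jan 28, 2017 is a Saturday; the next business day is Jan 30, 2017 (Monday).
So the filing is due Jan 30, 2017.

Jan 30, 2017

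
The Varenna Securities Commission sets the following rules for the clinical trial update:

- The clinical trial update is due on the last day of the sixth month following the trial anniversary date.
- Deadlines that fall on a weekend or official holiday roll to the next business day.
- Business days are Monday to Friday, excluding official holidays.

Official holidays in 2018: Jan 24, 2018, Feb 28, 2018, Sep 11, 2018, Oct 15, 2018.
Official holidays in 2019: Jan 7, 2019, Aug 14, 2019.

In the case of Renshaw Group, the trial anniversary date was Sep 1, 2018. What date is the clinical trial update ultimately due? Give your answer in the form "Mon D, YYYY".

Apr 1, 2019

6 months after Sep 1, 2018 falls in March 2019; the last day of that month is Mar 31, 2019.
Mar 31, 2019 is a Sunday; the next business day is Apr 1, 2019 (Monday).
The final due date is Apr 1, 2019.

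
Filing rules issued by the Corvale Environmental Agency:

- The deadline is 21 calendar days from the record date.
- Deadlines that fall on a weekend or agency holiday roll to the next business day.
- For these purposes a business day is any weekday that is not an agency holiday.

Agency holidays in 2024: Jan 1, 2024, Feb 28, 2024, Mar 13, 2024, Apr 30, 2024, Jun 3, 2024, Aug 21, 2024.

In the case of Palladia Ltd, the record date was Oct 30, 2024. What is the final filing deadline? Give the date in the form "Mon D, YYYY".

Nov 20, 2024

21 calendar days after Oct 30, 2024 is Nov 20, 2024.
Nov 20, 2024 is a Wednesday and not a listed holiday, so it stands.
Deadline: Nov 20, 2024.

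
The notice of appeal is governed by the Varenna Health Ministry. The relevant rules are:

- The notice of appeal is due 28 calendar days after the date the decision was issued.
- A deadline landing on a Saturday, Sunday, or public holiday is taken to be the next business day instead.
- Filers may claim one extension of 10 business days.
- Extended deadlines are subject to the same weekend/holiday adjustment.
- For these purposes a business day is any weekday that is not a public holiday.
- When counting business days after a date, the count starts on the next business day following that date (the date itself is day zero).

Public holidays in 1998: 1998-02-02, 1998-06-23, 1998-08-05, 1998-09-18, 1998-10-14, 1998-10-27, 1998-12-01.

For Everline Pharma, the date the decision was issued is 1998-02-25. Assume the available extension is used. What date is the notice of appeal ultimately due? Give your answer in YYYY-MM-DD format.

1998-04-08

Trigger date 1998-02-25 + 28 calendar days = 1998-03-25.
1998-03-25 is a Wednesday and not a listed holiday, so it stands.
Counting 10 further business days from 1998-03-25 reaches 1998-04-08.
1998-04-08 (Wednesday) is already a business day.
Final deadline: 1998-04-08.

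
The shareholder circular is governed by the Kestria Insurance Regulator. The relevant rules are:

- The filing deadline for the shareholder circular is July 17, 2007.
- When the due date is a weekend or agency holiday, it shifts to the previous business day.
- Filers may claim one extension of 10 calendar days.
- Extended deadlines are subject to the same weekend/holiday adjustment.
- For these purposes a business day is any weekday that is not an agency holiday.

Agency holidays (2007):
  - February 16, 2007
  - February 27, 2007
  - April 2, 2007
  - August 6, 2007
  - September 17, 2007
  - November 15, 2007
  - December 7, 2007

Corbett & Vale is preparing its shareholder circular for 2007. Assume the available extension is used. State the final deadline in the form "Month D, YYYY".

July 27, 2007

The statutory due date is July 17, 2007.
July 17, 2007 falls on a Tuesday, which is a business day, so no adjustment is needed.
With the 10-day extension, July 17, 2007 becomes July 27, 2007.
Since July 27, 2007 is a Friday and not a holiday, the date is unchanged.
So the filing is due July 27, 2007.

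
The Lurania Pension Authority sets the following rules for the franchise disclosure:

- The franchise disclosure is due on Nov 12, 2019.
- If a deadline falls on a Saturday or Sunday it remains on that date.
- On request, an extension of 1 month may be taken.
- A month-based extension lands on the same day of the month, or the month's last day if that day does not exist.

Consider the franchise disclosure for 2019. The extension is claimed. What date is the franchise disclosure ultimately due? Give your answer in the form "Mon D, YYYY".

Dec 12, 2019

The statutory due date is Nov 12, 2019.
Nov 12, 2019 is a Tuesday; no weekend or holiday adjustment applies.
Add 1 month to Nov 12, 2019: Dec 12, 2019.
Dec 12, 2019 is a Thursday; no weekend or holiday adjustment applies.
The final due date is Dec 12, 2019.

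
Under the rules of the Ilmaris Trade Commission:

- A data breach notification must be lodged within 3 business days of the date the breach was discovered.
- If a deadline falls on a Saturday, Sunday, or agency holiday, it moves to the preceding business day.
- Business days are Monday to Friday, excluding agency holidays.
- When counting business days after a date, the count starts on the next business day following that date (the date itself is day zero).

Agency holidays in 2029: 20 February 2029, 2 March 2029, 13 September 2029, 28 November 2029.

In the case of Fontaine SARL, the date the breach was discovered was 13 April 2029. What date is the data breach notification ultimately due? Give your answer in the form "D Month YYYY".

18 April 2029

3 business days after 13 April 2029, excluding weekends and holidays, is 18 April 2029.
Since 18 April 2029 is a Wednesday and not a holiday, the date is unchanged.
So the filing is due 18 April 2029.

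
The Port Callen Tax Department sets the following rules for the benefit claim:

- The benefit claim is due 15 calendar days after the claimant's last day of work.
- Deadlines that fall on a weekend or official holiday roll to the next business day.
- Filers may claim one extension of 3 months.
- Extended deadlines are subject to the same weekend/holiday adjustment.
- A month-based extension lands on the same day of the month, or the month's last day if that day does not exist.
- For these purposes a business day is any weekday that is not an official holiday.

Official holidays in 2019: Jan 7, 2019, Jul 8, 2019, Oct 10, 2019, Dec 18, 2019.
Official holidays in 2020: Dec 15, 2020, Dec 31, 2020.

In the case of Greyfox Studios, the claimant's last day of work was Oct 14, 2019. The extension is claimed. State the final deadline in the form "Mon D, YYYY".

From Oct 14, 2019, 15 calendar days later is Oct 29, 2019.
Since Oct 29, 2019 is a Tuesday and not a holiday, the date is unchanged.
Applying the 3 months extension: 3 months after Oct 29, 2019 is Jan 29, 2020.
Since Jan 29, 2020 is a Wednesday and not a holiday, the date is unchanged.
Final deadline: Jan 29, 2020.

Jan 29, 2020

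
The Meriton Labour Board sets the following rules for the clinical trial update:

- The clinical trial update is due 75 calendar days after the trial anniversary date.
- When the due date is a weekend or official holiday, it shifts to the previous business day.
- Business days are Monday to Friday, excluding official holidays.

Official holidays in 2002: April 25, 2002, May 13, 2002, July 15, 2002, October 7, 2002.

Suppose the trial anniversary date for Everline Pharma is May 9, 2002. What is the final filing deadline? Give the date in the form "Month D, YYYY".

July 23, 2002

Trigger date May 9, 2002 + 75 calendar days = July 23, 2002.
July 23, 2002 falls on a Tuesday, which is a business day, so no adjustment is needed.
So the filing is due July 23, 2002.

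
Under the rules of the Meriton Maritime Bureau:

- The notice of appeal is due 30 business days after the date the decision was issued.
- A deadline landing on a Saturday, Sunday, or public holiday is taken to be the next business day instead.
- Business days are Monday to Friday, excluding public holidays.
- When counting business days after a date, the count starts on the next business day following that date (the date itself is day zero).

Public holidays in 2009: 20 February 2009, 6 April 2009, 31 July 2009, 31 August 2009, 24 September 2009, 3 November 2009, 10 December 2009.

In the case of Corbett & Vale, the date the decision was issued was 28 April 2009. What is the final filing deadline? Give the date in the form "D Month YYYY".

30 business days after 28 April 2009, excluding weekends and holidays, is 9 June 2009.
Since 9 June 2009 is a Tuesday and not a holiday, the date is unchanged.
The final due date is 9 June 2009.

9 June 2009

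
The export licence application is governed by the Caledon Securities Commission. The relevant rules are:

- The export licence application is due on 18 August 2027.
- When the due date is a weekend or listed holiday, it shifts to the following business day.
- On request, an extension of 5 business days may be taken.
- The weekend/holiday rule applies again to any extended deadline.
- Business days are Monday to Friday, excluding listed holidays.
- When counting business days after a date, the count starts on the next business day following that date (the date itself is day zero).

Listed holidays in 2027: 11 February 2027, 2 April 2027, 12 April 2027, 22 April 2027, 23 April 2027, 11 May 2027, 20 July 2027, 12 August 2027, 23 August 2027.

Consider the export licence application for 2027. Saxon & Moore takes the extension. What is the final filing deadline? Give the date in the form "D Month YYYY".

The statutory due date is 18 August 2027.
18 August 2027 is a Wednesday and not a listed holiday, so it stands.
Counting 5 further business days from 18 August 2027 reaches 26 August 2027.
26 August 2027 is a Thursday and not a listed holiday, so it stands.
The final due date is 26 August 2027.

26 August 2027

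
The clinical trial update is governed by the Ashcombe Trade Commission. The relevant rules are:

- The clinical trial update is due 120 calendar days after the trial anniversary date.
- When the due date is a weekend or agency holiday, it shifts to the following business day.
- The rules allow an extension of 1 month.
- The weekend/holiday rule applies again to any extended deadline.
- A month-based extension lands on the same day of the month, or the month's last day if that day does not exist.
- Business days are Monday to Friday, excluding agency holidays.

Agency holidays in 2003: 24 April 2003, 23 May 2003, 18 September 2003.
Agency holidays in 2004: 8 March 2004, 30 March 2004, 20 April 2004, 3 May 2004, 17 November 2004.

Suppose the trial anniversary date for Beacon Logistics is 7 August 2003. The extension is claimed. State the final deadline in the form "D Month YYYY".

Trigger date 7 August 2003 + 120 calendar days = 5 December 2003.
5 December 2003 is a Friday and not a listed holiday, so it stands.
Applying the 1 month extension: 1 month after 5 December 2003 is 5 January 2004.
5 January 2004 falls on a Monday, which is a business day, so no adjustment is needed.
Deadline: 5 January 2004.

5 January 2004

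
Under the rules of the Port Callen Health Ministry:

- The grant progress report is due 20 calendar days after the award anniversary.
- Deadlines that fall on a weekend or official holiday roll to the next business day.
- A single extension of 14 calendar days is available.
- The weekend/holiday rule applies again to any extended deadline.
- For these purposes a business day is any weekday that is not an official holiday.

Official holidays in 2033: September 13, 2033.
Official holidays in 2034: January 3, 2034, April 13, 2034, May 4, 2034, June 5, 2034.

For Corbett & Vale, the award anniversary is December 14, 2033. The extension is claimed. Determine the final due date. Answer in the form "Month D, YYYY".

January 18, 2034

20 calendar days after December 14, 2033 is January 3, 2034.
January 3, 2034 is a listed holiday; the next business day is January 4, 2034 (Wednesday).
The 14-calendar-day extension moves the deadline from January 4, 2034 to January 18, 2034.
January 18, 2034 falls on a Wednesday, which is a business day, so no adjustment is needed.
So the filing is due January 18, 2034.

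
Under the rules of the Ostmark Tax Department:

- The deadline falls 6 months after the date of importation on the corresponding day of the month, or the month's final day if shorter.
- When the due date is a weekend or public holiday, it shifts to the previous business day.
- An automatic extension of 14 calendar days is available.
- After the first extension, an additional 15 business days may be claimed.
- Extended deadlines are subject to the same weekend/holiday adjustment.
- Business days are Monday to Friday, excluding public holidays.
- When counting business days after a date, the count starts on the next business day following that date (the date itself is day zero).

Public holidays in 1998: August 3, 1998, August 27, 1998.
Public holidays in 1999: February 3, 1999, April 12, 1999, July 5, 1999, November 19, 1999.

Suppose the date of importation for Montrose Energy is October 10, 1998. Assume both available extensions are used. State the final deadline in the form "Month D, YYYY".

6 months after October 10, 1998, on the same day of the month, is April 10, 1999.
April 10, 1999 is a Saturday, so it moves to the preceding business day, April 9, 1999 (Friday).
The 14-calendar-day extension moves the deadline from April 9, 1999 to April 23, 1999.
April 23, 1999 falls on a Friday, which is a business day, so no adjustment is needed.
The 15-business-day extension runs from April 23, 1999 to May 14, 1999.
Since May 14, 1999 is a Friday and not a holiday, the date is unchanged.
So the filing is due May 14, 1999.

May 14, 1999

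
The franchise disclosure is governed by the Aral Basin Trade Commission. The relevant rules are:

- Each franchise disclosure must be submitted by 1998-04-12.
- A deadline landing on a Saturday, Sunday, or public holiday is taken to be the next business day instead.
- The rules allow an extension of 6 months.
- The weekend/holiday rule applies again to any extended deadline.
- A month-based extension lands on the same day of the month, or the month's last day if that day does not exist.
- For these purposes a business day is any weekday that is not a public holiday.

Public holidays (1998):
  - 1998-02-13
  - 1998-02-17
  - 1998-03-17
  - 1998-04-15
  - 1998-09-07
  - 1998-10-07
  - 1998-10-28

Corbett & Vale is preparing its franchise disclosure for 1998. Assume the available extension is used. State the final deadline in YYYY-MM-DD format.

The stated deadline is 1998-04-12.
1998-04-12 is a Sunday; the next business day is 1998-04-13 (Monday).
The 6 months extension carries 1998-04-13 to 1998-10-13.
1998-10-13 is a Tuesday and not a listed holiday, so it stands.
Deadline: 1998-10-13.

1998-10-13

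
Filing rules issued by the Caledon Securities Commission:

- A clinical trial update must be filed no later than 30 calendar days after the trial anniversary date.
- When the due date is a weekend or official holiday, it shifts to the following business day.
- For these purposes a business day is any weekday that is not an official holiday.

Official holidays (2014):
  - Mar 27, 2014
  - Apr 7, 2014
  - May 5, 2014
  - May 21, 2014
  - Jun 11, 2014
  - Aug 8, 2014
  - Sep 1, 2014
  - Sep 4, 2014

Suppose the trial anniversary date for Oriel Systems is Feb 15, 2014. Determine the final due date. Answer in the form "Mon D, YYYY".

Mar 17, 2014

From Feb 15, 2014, 30 calendar days later is Mar 17, 2014.
Mar 17, 2014 (Monday) is already a business day.
The final due date is Mar 17, 2014.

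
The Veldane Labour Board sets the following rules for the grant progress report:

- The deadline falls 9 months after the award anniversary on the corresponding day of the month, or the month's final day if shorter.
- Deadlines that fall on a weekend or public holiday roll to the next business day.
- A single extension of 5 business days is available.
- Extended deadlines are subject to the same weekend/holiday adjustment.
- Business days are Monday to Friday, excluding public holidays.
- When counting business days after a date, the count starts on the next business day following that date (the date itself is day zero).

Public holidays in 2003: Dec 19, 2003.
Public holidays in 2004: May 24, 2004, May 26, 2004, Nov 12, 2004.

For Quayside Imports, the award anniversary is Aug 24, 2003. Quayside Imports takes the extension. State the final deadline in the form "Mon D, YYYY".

9 months from Aug 24, 2003 is May 24, 2004.
May 24, 2004 is a listed holiday, so it moves to the next business day, May 25, 2004 (Tuesday).
The 5-business-day extension runs from May 25, 2004 to Jun 2, 2004.
Jun 2, 2004 is a Wednesday and not a listed holiday, so it stands.
The final due date is Jun 2, 2004.

Jun 2, 2004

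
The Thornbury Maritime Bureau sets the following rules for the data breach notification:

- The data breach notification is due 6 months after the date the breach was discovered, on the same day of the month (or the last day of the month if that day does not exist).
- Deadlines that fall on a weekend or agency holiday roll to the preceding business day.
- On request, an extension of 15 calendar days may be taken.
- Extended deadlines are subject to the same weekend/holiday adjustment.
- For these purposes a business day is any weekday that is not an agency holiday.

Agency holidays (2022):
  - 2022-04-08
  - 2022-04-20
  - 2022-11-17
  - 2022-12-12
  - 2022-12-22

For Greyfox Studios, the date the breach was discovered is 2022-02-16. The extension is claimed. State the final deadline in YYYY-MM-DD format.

Moving 6 months forward from 2022-02-16 on the corresponding day gives 2022-08-16.
Since 2022-08-16 is a Tuesday and not a holiday, the date is unchanged.
With the 15-day extension, 2022-08-16 becomes 2022-08-31.
2022-08-31 is a Wednesday and not a listed holiday, so it stands.
So the filing is due 2022-08-31.

2022-08-31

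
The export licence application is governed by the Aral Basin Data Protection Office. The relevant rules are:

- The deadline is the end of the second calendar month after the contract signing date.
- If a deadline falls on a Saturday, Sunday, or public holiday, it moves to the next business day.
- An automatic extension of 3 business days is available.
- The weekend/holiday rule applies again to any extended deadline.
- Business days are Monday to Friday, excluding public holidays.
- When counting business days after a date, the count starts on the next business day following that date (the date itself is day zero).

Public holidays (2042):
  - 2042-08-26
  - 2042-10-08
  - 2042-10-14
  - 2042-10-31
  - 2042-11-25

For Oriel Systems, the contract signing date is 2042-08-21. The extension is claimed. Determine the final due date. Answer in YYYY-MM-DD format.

2 months after 2042-08-21 is October 2042; that month ends on 2042-10-31.
Because 2042-10-31 is a listed holiday, the deadline becomes 2042-11-03 (Monday).
The 3-business-day extension runs from 2042-11-03 to 2042-11-06.
2042-11-06 falls on a Thursday, which is a business day, so no adjustment is needed.
Deadline: 2042-11-06.

2042-11-06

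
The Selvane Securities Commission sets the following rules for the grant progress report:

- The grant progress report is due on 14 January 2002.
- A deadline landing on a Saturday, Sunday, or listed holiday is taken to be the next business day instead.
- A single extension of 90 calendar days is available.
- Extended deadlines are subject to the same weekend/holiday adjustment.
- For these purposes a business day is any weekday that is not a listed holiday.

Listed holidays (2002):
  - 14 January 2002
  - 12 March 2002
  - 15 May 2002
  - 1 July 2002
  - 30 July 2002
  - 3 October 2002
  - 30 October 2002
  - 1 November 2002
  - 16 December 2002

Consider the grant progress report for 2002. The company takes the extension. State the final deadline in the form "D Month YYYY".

15 April 2002

The stated deadline is 14 January 2002.
14 January 2002 is a listed holiday; the next business day is 15 January 2002 (Tuesday).
The 90-calendar-day extension moves the deadline from 15 January 2002 to 15 April 2002.
Since 15 April 2002 is a Monday and not a holiday, the date is unchanged.
Deadline: 15 April 2002.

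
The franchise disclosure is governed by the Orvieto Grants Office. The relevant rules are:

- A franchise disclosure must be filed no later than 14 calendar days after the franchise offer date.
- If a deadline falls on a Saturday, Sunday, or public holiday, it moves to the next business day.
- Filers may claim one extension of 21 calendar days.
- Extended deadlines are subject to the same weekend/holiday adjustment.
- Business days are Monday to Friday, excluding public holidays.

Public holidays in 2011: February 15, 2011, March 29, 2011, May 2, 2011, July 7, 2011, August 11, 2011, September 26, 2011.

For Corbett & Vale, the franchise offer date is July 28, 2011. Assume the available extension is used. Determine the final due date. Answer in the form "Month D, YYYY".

September 2, 2011

Adding 14 calendar days to July 28, 2011 gives August 11, 2011.
August 11, 2011 falls on a listed holiday. Rolling to the next business day gives August 12, 2011, a Friday.
Applying the 21-calendar-day extension: August 12, 2011 + 21 days = September 2, 2011.
September 2, 2011 is a Friday and not a listed holiday, so it stands.
The final due date is September 2, 2011.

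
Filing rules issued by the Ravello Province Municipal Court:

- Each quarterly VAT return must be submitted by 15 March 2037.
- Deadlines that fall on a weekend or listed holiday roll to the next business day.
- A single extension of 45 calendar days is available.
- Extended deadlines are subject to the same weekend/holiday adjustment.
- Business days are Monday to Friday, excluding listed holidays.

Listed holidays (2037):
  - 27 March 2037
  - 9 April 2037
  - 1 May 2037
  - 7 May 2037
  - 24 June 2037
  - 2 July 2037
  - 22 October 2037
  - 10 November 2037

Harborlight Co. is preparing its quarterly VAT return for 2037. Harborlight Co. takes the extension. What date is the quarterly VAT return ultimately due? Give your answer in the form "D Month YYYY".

The statutory due date is 15 March 2037.
15 March 2037 falls on a Sunday. Rolling to the next business day gives 16 March 2037, a Monday.
Add the 45 calendar-day extension to 16 March 2037: 30 April 2037.
30 April 2037 falls on a Thursday, which is a business day, so no adjustment is needed.
So the filing is due 30 April 2037.

30 April 2037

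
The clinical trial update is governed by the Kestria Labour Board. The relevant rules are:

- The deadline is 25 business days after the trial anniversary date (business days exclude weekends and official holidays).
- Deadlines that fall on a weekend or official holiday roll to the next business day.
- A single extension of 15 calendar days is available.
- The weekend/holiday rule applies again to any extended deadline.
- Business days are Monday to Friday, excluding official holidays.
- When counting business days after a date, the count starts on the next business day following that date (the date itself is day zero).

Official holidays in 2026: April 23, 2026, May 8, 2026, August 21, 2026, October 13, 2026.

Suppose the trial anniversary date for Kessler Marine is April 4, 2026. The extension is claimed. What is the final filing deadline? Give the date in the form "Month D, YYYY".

Starting the day after April 4, 2026 and counting 25 business days lands on May 12, 2026.
May 12, 2026 is a Tuesday and not a listed holiday, so it stands.
The 15-calendar-day extension moves the deadline from May 12, 2026 to May 27, 2026.
May 27, 2026 falls on a Wednesday, which is a business day, so no adjustment is needed.
So the filing is due May 27, 2026.

May 27, 2026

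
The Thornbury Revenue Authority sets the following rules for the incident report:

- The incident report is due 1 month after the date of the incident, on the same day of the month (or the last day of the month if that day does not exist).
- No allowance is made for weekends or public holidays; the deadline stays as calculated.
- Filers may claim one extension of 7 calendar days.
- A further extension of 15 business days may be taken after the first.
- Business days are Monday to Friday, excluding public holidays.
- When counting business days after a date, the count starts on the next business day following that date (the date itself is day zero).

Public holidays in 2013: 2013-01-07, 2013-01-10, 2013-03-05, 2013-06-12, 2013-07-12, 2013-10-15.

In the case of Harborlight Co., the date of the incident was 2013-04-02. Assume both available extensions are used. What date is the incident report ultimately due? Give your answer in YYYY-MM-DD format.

1 month after 2013-04-02, on the same day of the month, is 2013-05-02.
2013-05-02 falls on a Thursday. The rules make no weekend/holiday allowance, so it remains 2013-05-02.
Add the 7 calendar-day extension to 2013-05-02: 2013-05-09.
No adjustment is made for weekends or holidays, so 2013-05-09 stands.
The 15-business-day extension runs from 2013-05-09 to 2013-05-30.
No adjustment is made for weekends or holidays, so 2013-05-30 stands.
The final due date is 2013-05-30.

2013-05-30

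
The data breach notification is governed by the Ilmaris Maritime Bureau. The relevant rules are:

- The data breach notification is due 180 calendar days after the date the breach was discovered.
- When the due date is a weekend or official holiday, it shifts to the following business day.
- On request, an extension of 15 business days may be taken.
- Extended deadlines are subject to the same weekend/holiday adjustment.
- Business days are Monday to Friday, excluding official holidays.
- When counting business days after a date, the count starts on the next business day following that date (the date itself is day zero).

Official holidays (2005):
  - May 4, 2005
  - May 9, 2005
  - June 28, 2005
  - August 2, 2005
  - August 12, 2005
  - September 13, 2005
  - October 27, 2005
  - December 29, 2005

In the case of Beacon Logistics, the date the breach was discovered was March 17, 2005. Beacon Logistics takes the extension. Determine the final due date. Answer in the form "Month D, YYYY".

October 5, 2005

Adding 180 calendar days to March 17, 2005 gives September 13, 2005.
September 13, 2005 is a listed holiday; the next business day is September 14, 2005 (Wednesday).
Counting 15 further business days from September 14, 2005 reaches October 5, 2005.
October 5, 2005 falls on a Wednesday, which is a business day, so no adjustment is needed.
So the filing is due October 5, 2005.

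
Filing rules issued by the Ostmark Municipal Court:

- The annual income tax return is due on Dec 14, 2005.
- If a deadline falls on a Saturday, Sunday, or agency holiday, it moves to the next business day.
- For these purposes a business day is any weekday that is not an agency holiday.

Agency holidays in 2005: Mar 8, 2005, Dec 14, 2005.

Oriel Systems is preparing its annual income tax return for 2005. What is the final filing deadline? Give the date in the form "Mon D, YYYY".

Dec 15, 2005

Start from the fixed due date, Dec 14, 2005.
Because Dec 14, 2005 is a listed holiday, the deadline becomes Dec 15, 2005 (Thursday).
So the filing is due Dec 15, 2005.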